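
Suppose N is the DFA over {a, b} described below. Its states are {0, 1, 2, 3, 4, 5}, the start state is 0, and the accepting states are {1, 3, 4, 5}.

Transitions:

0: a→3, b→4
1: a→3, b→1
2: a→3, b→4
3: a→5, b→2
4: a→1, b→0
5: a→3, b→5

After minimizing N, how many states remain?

3

Every state is reachable, so we keep all 6.
Initial partition by acceptance: {1,3,4,5} | {0,2}.
Refine {1,3,4,5} on symbol b: members go to different blocks, giving {1,5} and {3,4}.
No further refinement is possible. Final partition (3 blocks): {1,5} | {0,2} | {3,4}.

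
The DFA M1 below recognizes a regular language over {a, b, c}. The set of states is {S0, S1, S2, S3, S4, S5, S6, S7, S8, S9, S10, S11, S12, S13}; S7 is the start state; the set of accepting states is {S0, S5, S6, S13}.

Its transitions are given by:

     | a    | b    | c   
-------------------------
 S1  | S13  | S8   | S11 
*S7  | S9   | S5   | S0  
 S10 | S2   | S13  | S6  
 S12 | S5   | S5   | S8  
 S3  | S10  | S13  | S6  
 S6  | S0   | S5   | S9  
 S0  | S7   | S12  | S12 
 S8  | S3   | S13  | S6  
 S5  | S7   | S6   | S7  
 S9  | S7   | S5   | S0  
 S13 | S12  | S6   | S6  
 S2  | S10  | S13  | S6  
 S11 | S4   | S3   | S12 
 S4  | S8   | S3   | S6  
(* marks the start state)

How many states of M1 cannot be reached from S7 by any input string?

3

BFS from S7 reaches {S0, S2, S3, S5, S6, S7, S8, S9, S10, S12, S13}; the 3 state(s) S1, S4, S11 are never visited.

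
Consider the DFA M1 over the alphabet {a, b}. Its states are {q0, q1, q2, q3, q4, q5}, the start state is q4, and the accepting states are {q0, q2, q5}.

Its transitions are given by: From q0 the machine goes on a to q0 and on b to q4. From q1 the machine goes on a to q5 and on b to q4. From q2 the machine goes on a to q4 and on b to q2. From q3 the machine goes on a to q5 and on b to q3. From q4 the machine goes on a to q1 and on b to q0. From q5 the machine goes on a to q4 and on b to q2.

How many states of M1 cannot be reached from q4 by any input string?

1

No path from q4 leads to q3; the other 5 states are all reachable.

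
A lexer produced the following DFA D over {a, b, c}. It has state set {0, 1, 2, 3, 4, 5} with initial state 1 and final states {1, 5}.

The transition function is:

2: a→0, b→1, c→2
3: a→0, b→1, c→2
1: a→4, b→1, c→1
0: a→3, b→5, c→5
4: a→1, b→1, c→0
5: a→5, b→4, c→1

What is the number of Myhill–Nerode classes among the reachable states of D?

Every state is reachable, so we keep all 6.
Initial partition by acceptance: {1,5} | {0,2,3,4}.
On input a, block {1,5} splits into {1} and {5}.
Refine {0,2,3,4} on symbol a: members go to different blocks, giving {0,2,3} and {4}.
On input b, block {0,2,3} splits into {2,3} and {0}.
The partition is now stable with 5 blocks: {1} | {2,3} | {5} | {4} | {0}.

5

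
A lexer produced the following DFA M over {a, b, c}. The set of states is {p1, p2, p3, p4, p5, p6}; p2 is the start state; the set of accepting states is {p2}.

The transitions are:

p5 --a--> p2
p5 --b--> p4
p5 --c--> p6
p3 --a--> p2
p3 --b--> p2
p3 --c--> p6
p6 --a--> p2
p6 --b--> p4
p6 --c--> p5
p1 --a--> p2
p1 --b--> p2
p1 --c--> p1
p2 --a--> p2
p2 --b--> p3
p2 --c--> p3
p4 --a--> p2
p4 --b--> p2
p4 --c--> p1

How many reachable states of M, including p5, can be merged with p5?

2

Every state is reachable, so we keep all 6.
Start with accepting vs non-accepting: {p2} | {p1,p3,p4,p5,p6}.
On input b, block {p1,p3,p4,p5,p6} splits into {p1,p3,p4} and {p5,p6}.
Split {p1,p3,p4} by δ(·,c) → {p1,p4} and {p3}.
The partition is now stable with 4 blocks: {p2} | {p1,p4} | {p5,p6} | {p3}.
State p5 belongs to the block {p5,p6}, which has 2 states.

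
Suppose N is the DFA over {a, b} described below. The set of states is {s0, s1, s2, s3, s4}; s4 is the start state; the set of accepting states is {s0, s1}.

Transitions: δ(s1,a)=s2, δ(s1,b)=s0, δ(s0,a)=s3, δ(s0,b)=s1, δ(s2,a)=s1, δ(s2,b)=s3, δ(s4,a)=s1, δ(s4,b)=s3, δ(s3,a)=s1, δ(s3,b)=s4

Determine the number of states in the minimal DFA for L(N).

2

Every state is reachable, so we keep all 5.
Start with accepting vs non-accepting: {s0,s1} | {s2,s3,s4}.
The partition is now stable with 2 blocks: {s0,s1} | {s2,s3,s4}.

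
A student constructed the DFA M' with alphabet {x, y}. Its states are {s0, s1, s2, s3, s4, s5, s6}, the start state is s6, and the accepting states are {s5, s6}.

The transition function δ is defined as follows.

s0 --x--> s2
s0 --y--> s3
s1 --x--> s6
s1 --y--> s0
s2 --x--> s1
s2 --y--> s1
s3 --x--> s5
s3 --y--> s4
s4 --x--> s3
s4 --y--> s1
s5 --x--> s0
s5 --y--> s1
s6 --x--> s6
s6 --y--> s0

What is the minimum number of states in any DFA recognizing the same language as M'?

7

P0 = {s5,s6} | {s0,s1,s2,s3,s4}.
Split {s5,s6} by δ(·,x) → {s5} and {s6}.
On input x, block {s0,s1,s2,s3,s4} splits into {s0,s2,s4} and {s1} and {s3}.
Split {s0,s2,s4} by δ(·,x) → {s0} and {s2} and {s4}.
Stable partition: {s5} | {s0} | {s6} | {s1} | {s3} | {s2} | {s4} — 7 equivalence classes.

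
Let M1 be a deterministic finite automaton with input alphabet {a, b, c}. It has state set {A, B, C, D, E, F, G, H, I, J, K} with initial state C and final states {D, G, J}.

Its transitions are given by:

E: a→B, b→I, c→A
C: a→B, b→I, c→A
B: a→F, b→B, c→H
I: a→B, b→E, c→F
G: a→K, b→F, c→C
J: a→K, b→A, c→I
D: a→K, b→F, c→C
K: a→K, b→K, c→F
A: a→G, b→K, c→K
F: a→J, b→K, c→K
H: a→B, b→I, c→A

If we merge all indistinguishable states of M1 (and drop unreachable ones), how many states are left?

Reachable states from the start: {A,B,C,E,F,G,H,I,J,K}. Unreachable: {D} — drop them.
Start with accepting vs non-accepting: {G,J} | {A,B,C,E,F,H,I,K}.
Split {A,B,C,E,F,H,I,K} by δ(·,a) → {B,C,E,H,I,K} and {A,F}.
On input a, block {B,C,E,H,I,K} splits into {C,E,H,I,K} and {B}.
On input a, block {C,E,H,I,K} splits into {C,E,H,I} and {K}.
Stable partition: {G,J} | {C,E,H,I} | {A,F} | {B} | {K} — 5 equivalence classes.

5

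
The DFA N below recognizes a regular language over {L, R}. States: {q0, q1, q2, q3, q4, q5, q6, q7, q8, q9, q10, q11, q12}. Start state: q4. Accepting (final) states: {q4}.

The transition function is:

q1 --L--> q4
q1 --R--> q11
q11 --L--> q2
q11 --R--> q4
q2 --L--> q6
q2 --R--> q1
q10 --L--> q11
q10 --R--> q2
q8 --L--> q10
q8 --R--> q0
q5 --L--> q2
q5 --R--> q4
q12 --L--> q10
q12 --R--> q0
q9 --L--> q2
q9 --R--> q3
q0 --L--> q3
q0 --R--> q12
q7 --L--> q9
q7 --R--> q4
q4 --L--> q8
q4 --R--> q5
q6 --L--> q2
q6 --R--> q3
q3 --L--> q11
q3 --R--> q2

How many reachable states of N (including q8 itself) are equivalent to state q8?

3

Reachable states from the start: {q0,q1,q2,q3,q4,q5,q6,q8,q10,q11,q12}. Unreachable: {q7,q9} — drop them.
Start with accepting vs non-accepting: {q4} | {q0,q1,q2,q3,q5,q6,q8,q10,q11,q12}.
Split {q0,q1,q2,q3,q5,q6,q8,q10,q11,q12} by δ(·,L) → {q0,q2,q3,q5,q6,q8,q10,q11,q12} and {q1}.
Refine {q0,q2,q3,q5,q6,q8,q10,q11,q12} on symbol R: members go to different blocks, giving {q0,q3,q6,q8,q10,q12} and {q5,q11} and {q2}.
Split {q0,q3,q6,q8,q10,q12} by δ(·,L) → {q0,q8,q12} and {q3,q10} and {q6}.
No further refinement is possible. Final partition (7 blocks): {q4} | {q0,q8,q12} | {q1} | {q5,q11} | {q2} | {q3,q10} | {q6}.
State q8 belongs to the block {q0,q8,q12}, which has 3 states.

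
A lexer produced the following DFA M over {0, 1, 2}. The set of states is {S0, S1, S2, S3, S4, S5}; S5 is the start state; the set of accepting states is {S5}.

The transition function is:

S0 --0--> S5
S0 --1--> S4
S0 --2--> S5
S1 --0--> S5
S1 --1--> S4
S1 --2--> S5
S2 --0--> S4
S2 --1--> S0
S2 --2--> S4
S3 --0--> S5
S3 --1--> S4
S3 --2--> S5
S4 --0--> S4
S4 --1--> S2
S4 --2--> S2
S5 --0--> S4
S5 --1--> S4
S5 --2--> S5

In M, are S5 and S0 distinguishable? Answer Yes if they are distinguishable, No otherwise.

Yes

States {S1,S3} cannot be reached from the start state, so discard them.
Initial partition by acceptance: {S5} | {S0,S2,S4}.
Split {S0,S2,S4} by δ(·,0) → {S2,S4} and {S0}.
Split {S2,S4} by δ(·,1) → {S2} and {S4}.
The partition is now stable with 4 blocks: {S5} | {S2} | {S0} | {S4}.
S5 and S0 end up in different blocks, so they are distinguishable. For instance, the string 'ε' is accepted from only S5.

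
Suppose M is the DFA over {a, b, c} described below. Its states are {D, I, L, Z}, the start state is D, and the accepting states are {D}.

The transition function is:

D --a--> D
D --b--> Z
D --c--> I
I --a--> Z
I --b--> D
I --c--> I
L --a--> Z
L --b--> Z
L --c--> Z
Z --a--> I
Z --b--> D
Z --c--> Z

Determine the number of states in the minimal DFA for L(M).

2

States {L} cannot be reached from the start state, so discard them.
Start with accepting vs non-accepting: {D} | {I,Z}.
Stable partition: {D} | {I,Z} — 2 equivalence classes.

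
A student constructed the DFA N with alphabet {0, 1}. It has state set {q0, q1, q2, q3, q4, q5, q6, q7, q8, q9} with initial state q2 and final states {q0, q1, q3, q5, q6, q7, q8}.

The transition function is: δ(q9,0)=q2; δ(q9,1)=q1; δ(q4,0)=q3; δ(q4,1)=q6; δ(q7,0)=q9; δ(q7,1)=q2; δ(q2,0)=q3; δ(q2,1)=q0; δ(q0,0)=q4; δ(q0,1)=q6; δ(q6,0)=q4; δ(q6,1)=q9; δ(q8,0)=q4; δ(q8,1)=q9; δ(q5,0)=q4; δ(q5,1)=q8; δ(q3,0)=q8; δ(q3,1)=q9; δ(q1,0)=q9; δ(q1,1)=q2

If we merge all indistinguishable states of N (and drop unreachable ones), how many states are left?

Reachable states from the start: {q0,q1,q2,q3,q4,q6,q8,q9}. Unreachable: {q5,q7} — drop them.
P0 = {q0,q1,q3,q6,q8} | {q2,q4,q9}.
Split {q0,q1,q3,q6,q8} by δ(·,0) → {q0,q1,q6,q8} and {q3}.
On input 1, block {q0,q1,q6,q8} splits into {q1,q6,q8} and {q0}.
On input 0, block {q2,q4,q9} splits into {q2,q4} and {q9}.
On input 0, block {q1,q6,q8} splits into {q6,q8} and {q1}.
Split {q2,q4} by δ(·,1) → {q2} and {q4}.
Stable partition: {q6,q8} | {q2} | {q3} | {q0} | {q9} | {q1} | {q4} — 7 equivalence classes.

7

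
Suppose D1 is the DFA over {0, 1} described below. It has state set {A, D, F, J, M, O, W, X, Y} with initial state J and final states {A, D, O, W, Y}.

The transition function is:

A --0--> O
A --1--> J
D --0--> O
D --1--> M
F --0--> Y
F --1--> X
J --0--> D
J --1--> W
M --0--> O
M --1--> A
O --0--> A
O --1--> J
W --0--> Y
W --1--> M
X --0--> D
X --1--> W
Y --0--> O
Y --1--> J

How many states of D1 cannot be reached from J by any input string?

BFS from J reaches {A, D, J, M, O, W, Y}; the 2 state(s) F, X are never visited.

2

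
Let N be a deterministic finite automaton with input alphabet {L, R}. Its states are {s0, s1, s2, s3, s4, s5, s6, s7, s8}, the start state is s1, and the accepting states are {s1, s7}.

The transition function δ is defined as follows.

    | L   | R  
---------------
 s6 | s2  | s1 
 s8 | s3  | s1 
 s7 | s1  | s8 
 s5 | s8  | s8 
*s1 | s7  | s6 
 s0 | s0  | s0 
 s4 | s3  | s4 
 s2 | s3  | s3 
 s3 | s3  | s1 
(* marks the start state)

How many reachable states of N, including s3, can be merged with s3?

2

First remove the unreachable states {s0,s4,s5}; 6 states remain.
Start with accepting vs non-accepting: {s1,s7} | {s2,s3,s6,s8}.
Split {s2,s3,s6,s8} by δ(·,R) → {s3,s6,s8} and {s2}.
Split {s3,s6,s8} by δ(·,L) → {s3,s8} and {s6}.
Split {s1,s7} by δ(·,R) → {s1} and {s7}.
No further refinement is possible. Final partition (5 blocks): {s1} | {s3,s8} | {s2} | {s6} | {s7}.
State s3 belongs to the block {s3,s8}, which has 2 states.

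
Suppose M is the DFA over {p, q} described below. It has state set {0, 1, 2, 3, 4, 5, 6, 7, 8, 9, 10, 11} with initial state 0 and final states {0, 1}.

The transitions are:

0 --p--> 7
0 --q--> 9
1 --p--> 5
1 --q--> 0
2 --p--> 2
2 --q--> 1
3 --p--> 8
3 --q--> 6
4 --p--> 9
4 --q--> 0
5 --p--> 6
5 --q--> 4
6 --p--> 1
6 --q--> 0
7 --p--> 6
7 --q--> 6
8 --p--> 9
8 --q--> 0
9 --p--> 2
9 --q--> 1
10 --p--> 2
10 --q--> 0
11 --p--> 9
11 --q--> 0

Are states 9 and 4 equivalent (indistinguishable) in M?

No

Reachable states from the start: {0,1,2,4,5,6,7,9}. Unreachable: {3,8,10,11} — drop them.
P0 = {0,1} | {2,4,5,6,7,9}.
Split {0,1} by δ(·,q) → {0} and {1}.
On input p, block {2,4,5,6,7,9} splits into {2,4,5,7,9} and {6}.
Refine {2,4,5,7,9} on symbol p: members go to different blocks, giving {2,4,9} and {5,7}.
Split {2,4,9} by δ(·,q) → {2,9} and {4}.
On input q, block {5,7} splits into {5} and {7}.
The partition is now stable with 7 blocks: {0} | {2,9} | {1} | {6} | {5} | {4} | {7}.
9 and 4 end up in different blocks, so they are distinguishable. For instance, the string 'qq' is accepted from only 9.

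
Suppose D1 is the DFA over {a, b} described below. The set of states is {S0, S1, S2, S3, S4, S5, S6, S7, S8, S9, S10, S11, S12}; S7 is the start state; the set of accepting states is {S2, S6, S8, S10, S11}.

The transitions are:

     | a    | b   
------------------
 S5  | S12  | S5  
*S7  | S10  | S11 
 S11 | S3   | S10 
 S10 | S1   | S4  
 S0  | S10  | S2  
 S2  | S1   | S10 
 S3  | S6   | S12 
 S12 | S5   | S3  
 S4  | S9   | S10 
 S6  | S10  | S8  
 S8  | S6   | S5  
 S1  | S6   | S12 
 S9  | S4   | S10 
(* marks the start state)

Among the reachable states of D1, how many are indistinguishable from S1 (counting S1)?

2

Reachable states from the start: {S1,S3,S4,S5,S6,S7,S8,S9,S10,S11,S12}. Unreachable: {S0,S2} — drop them.
P0 = {S6,S8,S10,S11} | {S1,S3,S4,S5,S7,S9,S12}.
Split {S6,S8,S10,S11} by δ(·,a) → {S6,S8} and {S10,S11}.
Split {S6,S8} by δ(·,a) → {S6} and {S8}.
Refine {S1,S3,S4,S5,S7,S9,S12} on symbol a: members go to different blocks, giving {S4,S5,S9,S12} and {S1,S3} and {S7}.
On input b, block {S4,S5,S9,S12} splits into {S4,S9} and {S5} and {S12}.
Refine {S10,S11} on symbol b: members go to different blocks, giving {S10} and {S11}.
The partition is now stable with 9 blocks: {S6} | {S4,S9} | {S10} | {S8} | {S1,S3} | {S7} | {S5} | {S12} | {S11}.
The equivalence class containing S1 is {S1,S3}, of size 2.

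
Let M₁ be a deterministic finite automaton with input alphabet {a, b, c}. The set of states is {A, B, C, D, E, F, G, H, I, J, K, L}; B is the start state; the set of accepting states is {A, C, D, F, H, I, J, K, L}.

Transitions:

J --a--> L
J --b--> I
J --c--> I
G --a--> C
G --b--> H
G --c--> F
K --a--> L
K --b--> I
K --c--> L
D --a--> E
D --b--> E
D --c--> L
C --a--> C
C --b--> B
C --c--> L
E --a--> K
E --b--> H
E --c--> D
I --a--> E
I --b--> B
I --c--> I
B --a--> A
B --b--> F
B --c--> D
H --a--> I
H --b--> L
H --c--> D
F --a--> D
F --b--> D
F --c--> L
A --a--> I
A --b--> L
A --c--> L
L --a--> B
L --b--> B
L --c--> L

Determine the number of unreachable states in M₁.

3

No path from B leads to C, G, J; the other 9 states are all reachable.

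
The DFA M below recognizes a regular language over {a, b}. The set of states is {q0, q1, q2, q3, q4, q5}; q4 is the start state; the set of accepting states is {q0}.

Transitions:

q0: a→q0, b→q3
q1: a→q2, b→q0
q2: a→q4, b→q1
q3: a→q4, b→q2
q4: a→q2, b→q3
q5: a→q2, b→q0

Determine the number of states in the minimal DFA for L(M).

5

States {q5} cannot be reached from the start state, so discard them.
Start with accepting vs non-accepting: {q0} | {q1,q2,q3,q4}.
Refine {q1,q2,q3,q4} on symbol b: members go to different blocks, giving {q2,q3,q4} and {q1}.
On input b, block {q2,q3,q4} splits into {q3,q4} and {q2}.
Split {q3,q4} by δ(·,a) → {q3} and {q4}.
Stable partition: {q0} | {q3} | {q1} | {q2} | {q4} — 5 equivalence classes.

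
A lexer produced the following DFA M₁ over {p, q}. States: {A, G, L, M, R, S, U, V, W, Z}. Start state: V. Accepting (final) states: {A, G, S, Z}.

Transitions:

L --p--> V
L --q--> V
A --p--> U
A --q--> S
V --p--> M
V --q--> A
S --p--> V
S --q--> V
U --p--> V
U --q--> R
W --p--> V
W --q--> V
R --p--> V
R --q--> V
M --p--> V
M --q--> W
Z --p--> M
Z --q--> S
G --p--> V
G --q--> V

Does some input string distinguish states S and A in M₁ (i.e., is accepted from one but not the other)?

Reachable states from the start: {A,M,R,S,U,V,W}. Unreachable: {G,L,Z} — drop them.
P0 = {A,S} | {M,R,U,V,W}.
Split {A,S} by δ(·,q) → {S} and {A}.
Refine {M,R,U,V,W} on symbol q: members go to different blocks, giving {M,R,U,W} and {V}.
Split {M,R,U,W} by δ(·,q) → {R,W} and {M,U}.
No further refinement is possible. Final partition (5 blocks): {S} | {R,W} | {A} | {V} | {M,U}.
S and A end up in different blocks, so they are distinguishable. For instance, the string 'q' is accepted from only A.

Yes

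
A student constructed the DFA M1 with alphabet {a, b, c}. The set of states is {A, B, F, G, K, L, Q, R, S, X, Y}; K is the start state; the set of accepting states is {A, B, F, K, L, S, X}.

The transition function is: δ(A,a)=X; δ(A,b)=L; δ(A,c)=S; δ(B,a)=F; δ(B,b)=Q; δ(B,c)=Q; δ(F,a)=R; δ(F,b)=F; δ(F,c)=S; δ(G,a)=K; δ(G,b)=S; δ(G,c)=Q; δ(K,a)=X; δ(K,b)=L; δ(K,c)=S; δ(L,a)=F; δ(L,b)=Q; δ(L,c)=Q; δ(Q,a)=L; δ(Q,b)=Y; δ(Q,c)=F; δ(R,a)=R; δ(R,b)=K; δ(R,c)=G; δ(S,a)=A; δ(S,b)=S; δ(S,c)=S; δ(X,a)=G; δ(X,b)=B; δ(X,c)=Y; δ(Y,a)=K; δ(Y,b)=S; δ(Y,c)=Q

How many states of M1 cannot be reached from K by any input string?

0

A breadth-first search from the start state visits every state.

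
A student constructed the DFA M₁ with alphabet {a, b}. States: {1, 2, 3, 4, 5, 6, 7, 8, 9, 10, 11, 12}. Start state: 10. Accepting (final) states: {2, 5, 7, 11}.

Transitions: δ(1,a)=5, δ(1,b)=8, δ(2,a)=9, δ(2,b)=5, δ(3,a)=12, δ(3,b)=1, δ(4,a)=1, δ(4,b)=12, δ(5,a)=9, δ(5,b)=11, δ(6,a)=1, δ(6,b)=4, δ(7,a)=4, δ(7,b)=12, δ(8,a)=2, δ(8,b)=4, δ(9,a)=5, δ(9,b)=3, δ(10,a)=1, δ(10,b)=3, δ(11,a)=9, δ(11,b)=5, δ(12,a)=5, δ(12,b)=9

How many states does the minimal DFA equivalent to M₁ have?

5

States {6,7} cannot be reached from the start state, so discard them.
Start with accepting vs non-accepting: {2,5,11} | {1,3,4,8,9,10,12}.
Refine {1,3,4,8,9,10,12} on symbol a: members go to different blocks, giving {1,8,9,12} and {3,4,10}.
On input b, block {1,8,9,12} splits into {1,12} and {8,9}.
Split {3,4,10} by δ(·,b) → {3,4} and {10}.
No further refinement is possible. Final partition (5 blocks): {2,5,11} | {1,12} | {3,4} | {8,9} | {10}.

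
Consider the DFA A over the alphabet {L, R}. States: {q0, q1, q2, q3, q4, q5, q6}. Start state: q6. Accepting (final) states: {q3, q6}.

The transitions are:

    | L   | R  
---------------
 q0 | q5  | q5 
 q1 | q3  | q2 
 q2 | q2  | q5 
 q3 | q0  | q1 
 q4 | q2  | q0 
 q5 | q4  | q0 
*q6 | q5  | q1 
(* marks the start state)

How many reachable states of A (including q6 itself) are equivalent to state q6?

Initial partition by acceptance: {q3,q6} | {q0,q1,q2,q4,q5}.
On input L, block {q0,q1,q2,q4,q5} splits into {q0,q2,q4,q5} and {q1}.
Stable partition: {q3,q6} | {q0,q2,q4,q5} | {q1} — 3 equivalence classes.
The equivalence class containing q6 is {q3,q6}, of size 2.

2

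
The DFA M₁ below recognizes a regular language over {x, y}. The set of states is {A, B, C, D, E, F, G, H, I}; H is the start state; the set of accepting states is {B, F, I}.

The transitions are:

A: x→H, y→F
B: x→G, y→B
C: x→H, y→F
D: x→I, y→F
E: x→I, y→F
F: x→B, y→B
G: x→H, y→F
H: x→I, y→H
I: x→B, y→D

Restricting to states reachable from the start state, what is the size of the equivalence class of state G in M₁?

1

Reachable states from the start: {B,D,F,G,H,I}. Unreachable: {A,C,E} — drop them.
Start with accepting vs non-accepting: {B,F,I} | {D,G,H}.
Split {B,F,I} by δ(·,x) → {F,I} and {B}.
Split {F,I} by δ(·,y) → {F} and {I}.
Refine {D,G,H} on symbol x: members go to different blocks, giving {D,H} and {G}.
Refine {D,H} on symbol y: members go to different blocks, giving {D} and {H}.
The partition is now stable with 6 blocks: {F} | {D} | {B} | {I} | {G} | {H}.
The equivalence class containing G is {G}, of size 1.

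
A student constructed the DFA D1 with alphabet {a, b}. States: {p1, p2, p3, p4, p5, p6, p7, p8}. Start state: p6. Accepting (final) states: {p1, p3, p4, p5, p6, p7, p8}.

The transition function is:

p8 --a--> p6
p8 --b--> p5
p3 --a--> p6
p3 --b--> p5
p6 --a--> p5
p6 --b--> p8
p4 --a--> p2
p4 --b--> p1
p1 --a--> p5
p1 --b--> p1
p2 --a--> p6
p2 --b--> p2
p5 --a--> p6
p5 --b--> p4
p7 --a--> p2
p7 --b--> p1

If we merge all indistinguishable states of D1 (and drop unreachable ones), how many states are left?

6

Reachable states from the start: {p1,p2,p4,p5,p6,p8}. Unreachable: {p3,p7} — drop them.
P0 = {p1,p4,p5,p6,p8} | {p2}.
On input a, block {p1,p4,p5,p6,p8} splits into {p1,p5,p6,p8} and {p4}.
Refine {p1,p5,p6,p8} on symbol b: members go to different blocks, giving {p1,p6,p8} and {p5}.
Refine {p1,p6,p8} on symbol a: members go to different blocks, giving {p1,p6} and {p8}.
Refine {p1,p6} on symbol b: members go to different blocks, giving {p1} and {p6}.
No further refinement is possible. Final partition (6 blocks): {p1} | {p2} | {p4} | {p5} | {p8} | {p6}.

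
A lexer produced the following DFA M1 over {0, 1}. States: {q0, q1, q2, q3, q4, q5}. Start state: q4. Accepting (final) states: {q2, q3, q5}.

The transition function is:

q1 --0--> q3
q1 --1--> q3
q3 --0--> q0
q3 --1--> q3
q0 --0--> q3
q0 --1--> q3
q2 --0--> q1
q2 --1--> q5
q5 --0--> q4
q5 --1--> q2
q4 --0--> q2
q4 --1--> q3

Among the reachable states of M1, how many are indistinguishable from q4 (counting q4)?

Initial partition by acceptance: {q2,q3,q5} | {q0,q1,q4}.
No further refinement is possible. Final partition (2 blocks): {q2,q3,q5} | {q0,q1,q4}.
The equivalence class containing q4 is {q0,q1,q4}, of size 3.

3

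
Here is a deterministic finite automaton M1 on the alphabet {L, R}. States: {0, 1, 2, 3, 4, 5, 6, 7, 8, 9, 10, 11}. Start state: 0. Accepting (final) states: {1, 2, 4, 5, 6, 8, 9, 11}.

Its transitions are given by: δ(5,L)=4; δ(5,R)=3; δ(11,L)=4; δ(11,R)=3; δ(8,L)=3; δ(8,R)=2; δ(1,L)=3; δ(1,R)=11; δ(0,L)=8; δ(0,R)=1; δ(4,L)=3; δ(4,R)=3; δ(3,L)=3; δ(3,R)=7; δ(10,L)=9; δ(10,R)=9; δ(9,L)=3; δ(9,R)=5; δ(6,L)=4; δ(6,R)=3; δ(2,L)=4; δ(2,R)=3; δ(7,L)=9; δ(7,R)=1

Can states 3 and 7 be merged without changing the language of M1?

Reachable states from the start: {0,1,2,3,4,5,7,8,9,11}. Unreachable: {6,10} — drop them.
Start with accepting vs non-accepting: {1,2,4,5,8,9,11} | {0,3,7}.
Split {1,2,4,5,8,9,11} by δ(·,L) → {1,4,8,9} and {2,5,11}.
Split {1,4,8,9} by δ(·,R) → {1,8,9} and {4}.
Refine {0,3,7} on symbol L: members go to different blocks, giving {0,7} and {3}.
The partition is now stable with 5 blocks: {1,8,9} | {0,7} | {2,5,11} | {4} | {3}.
3 and 7 end up in different blocks, so they are distinguishable. For instance, the string 'L' is accepted from only 7.

No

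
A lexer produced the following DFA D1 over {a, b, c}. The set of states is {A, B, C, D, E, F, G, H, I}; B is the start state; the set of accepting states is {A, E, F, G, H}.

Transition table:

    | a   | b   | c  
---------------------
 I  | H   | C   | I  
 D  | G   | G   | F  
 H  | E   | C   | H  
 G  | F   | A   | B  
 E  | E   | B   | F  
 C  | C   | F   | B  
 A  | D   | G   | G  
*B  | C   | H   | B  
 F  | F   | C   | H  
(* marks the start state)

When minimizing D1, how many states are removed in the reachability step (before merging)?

BFS from B reaches {B, C, E, F, H}; the 4 state(s) A, D, G, I are never visited.

4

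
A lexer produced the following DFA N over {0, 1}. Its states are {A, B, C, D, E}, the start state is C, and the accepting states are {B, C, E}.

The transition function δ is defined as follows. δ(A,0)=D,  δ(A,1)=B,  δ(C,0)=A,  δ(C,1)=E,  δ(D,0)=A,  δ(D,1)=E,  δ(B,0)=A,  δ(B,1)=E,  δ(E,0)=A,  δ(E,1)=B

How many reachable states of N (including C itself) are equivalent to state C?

3

All states are reachable from the start state.
Initial partition by acceptance: {B,C,E} | {A,D}.
Stable partition: {B,C,E} | {A,D} — 2 equivalence classes.
State C belongs to the block {B,C,E}, which has 3 states.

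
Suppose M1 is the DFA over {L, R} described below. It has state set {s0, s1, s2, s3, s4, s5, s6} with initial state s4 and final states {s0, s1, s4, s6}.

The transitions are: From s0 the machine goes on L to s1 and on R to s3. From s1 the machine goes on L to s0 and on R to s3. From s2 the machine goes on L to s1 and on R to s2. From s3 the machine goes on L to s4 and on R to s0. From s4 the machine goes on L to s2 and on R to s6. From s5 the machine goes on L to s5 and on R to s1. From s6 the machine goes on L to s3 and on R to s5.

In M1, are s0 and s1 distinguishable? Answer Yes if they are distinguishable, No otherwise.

All states are reachable from the start state.
Initial partition by acceptance: {s0,s1,s4,s6} | {s2,s3,s5}.
Refine {s0,s1,s4,s6} on symbol L: members go to different blocks, giving {s0,s1} and {s4,s6}.
Split {s2,s3,s5} by δ(·,L) → {s2} and {s3} and {s5}.
On input L, block {s4,s6} splits into {s4} and {s6}.
Stable partition: {s0,s1} | {s2} | {s4} | {s3} | {s5} | {s6} — 6 equivalence classes.
s0 and s1 lie in the same block of the stable partition, so they are equivalent — no string distinguishes them.

No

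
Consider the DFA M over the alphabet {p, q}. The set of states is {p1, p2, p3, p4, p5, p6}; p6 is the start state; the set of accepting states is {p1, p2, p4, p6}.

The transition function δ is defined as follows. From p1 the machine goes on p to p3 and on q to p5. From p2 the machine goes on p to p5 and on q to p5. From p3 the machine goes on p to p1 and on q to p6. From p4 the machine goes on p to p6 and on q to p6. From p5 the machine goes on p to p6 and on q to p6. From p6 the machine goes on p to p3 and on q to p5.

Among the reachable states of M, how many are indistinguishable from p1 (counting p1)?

Reachable states from the start: {p1,p3,p5,p6}. Unreachable: {p2,p4} — drop them.
P0 = {p1,p6} | {p3,p5}.
The partition is now stable with 2 blocks: {p1,p6} | {p3,p5}.
The equivalence class containing p1 is {p1,p6}, of size 2.

2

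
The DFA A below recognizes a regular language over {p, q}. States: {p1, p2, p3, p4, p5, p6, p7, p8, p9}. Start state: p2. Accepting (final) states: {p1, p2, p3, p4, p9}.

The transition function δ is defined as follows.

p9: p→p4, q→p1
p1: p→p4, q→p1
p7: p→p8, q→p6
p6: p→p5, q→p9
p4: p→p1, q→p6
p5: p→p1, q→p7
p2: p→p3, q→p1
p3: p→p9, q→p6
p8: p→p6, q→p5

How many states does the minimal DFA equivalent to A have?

6

All states are reachable from the start state.
Initial partition by acceptance: {p1,p2,p3,p4,p9} | {p5,p6,p7,p8}.
Split {p1,p2,p3,p4,p9} by δ(·,q) → {p1,p2,p9} and {p3,p4}.
Split {p5,p6,p7,p8} by δ(·,p) → {p6,p7,p8} and {p5}.
Split {p6,p7,p8} by δ(·,p) → {p7,p8} and {p6}.
On input p, block {p7,p8} splits into {p7} and {p8}.
The partition is now stable with 6 blocks: {p1,p2,p9} | {p7} | {p3,p4} | {p5} | {p6} | {p8}.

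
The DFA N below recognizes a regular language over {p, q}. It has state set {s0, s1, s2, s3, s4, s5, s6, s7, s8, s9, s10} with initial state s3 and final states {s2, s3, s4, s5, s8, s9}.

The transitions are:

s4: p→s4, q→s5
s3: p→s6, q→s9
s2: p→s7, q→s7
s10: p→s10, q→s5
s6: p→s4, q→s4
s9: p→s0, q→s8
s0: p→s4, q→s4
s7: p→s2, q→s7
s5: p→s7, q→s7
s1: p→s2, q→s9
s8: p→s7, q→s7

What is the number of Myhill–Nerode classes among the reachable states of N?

Reachable states from the start: {s0,s2,s3,s4,s5,s6,s7,s8,s9}. Unreachable: {s1,s10} — drop them.
Start with accepting vs non-accepting: {s2,s3,s4,s5,s8,s9} | {s0,s6,s7}.
Split {s2,s3,s4,s5,s8,s9} by δ(·,p) → {s2,s3,s5,s8,s9} and {s4}.
Split {s2,s3,s5,s8,s9} by δ(·,q) → {s2,s5,s8} and {s3,s9}.
On input p, block {s0,s6,s7} splits into {s0,s6} and {s7}.
On input q, block {s3,s9} splits into {s3} and {s9}.
Stable partition: {s2,s5,s8} | {s0,s6} | {s4} | {s3} | {s7} | {s9} — 6 equivalence classes.

6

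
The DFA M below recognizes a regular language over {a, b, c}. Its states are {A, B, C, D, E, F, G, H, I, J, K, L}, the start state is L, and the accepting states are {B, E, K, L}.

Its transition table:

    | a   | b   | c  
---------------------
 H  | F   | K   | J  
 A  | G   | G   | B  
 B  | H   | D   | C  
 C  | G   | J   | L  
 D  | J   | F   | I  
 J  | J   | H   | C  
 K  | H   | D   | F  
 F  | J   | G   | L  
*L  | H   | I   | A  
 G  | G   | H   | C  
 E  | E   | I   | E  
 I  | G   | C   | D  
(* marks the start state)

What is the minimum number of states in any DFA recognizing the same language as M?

5

States {E} cannot be reached from the start state, so discard them.
Initial partition by acceptance: {B,K,L} | {A,C,D,F,G,H,I,J}.
On input b, block {A,C,D,F,G,H,I,J} splits into {A,C,D,F,G,I,J} and {H}.
Refine {A,C,D,F,G,I,J} on symbol b: members go to different blocks, giving {A,C,D,F,I} and {G,J}.
On input b, block {A,C,D,F,I} splits into {A,C,F} and {D,I}.
The partition is now stable with 5 blocks: {B,K,L} | {A,C,F} | {H} | {G,J} | {D,I}.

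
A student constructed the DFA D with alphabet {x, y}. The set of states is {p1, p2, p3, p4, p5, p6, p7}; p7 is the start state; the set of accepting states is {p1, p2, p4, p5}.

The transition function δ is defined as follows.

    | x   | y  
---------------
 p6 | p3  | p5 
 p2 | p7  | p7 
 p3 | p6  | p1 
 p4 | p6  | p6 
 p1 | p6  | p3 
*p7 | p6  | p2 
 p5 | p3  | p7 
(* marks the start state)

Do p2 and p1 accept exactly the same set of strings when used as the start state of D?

Yes

First remove the unreachable states {p4}; 6 states remain.
P0 = {p1,p2,p5} | {p3,p6,p7}.
Stable partition: {p1,p2,p5} | {p3,p6,p7} — 2 equivalence classes.
p2 and p1 lie in the same block of the stable partition, so they are equivalent — no string distinguishes them.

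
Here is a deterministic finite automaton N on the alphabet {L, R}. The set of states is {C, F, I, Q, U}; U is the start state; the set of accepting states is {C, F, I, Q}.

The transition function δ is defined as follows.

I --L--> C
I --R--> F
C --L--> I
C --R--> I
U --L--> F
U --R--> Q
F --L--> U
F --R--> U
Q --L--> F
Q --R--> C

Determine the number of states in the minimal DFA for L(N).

Start with accepting vs non-accepting: {C,F,I,Q} | {U}.
On input L, block {C,F,I,Q} splits into {C,I,Q} and {F}.
On input L, block {C,I,Q} splits into {C,I} and {Q}.
Split {C,I} by δ(·,R) → {I} and {C}.
The partition is now stable with 5 blocks: {I} | {U} | {F} | {Q} | {C}.

5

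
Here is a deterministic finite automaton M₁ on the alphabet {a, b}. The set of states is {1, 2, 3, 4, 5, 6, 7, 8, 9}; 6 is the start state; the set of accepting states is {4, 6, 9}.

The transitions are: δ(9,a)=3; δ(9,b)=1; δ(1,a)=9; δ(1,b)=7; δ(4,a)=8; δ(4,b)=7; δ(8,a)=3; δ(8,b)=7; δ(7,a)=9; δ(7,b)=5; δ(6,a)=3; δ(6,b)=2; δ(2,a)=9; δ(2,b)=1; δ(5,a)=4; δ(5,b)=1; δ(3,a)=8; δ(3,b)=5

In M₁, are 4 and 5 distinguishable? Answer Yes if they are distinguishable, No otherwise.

Yes

Start with accepting vs non-accepting: {4,6,9} | {1,2,3,5,7,8}.
Split {1,2,3,5,7,8} by δ(·,a) → {1,2,5,7} and {3,8}.
No further refinement is possible. Final partition (3 blocks): {4,6,9} | {1,2,5,7} | {3,8}.
4 and 5 end up in different blocks, so they are distinguishable. For instance, the string 'ε' is accepted from only 4.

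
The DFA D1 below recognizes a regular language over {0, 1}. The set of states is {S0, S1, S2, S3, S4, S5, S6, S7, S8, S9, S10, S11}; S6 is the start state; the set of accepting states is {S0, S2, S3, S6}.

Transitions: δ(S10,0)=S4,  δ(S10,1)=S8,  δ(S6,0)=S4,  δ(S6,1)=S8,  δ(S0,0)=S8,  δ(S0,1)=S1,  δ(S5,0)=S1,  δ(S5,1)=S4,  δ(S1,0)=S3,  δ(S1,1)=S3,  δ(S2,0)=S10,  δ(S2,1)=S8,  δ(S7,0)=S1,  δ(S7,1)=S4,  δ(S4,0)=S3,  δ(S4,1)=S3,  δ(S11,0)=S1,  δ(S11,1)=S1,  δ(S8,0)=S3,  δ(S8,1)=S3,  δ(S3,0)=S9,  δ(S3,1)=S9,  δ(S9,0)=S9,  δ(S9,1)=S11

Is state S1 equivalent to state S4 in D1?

States {S0,S2,S5,S7,S10} cannot be reached from the start state, so discard them.
Start with accepting vs non-accepting: {S3,S6} | {S1,S4,S8,S9,S11}.
On input 0, block {S1,S4,S8,S9,S11} splits into {S1,S4,S8} and {S9,S11}.
On input 0, block {S3,S6} splits into {S3} and {S6}.
Refine {S9,S11} on symbol 0: members go to different blocks, giving {S9} and {S11}.
Stable partition: {S3} | {S1,S4,S8} | {S9} | {S6} | {S11} — 5 equivalence classes.
S1 and S4 lie in the same block of the stable partition, so they are equivalent — no string distinguishes them.

Yes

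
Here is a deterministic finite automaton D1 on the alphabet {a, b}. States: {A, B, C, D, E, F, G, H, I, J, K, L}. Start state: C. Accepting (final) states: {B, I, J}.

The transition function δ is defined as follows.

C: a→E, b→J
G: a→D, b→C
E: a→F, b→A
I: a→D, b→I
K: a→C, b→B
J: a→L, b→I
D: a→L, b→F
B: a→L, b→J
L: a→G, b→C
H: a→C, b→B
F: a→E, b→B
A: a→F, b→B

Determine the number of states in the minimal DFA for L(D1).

5

States {H,K} cannot be reached from the start state, so discard them.
Start with accepting vs non-accepting: {B,I,J} | {A,C,D,E,F,G,L}.
Refine {A,C,D,E,F,G,L} on symbol b: members go to different blocks, giving {D,E,G,L} and {A,C,F}.
On input a, block {D,E,G,L} splits into {D,G,L} and {E}.
Split {A,C,F} by δ(·,a) → {C,F} and {A}.
The partition is now stable with 5 blocks: {B,I,J} | {D,G,L} | {C,F} | {E} | {A}.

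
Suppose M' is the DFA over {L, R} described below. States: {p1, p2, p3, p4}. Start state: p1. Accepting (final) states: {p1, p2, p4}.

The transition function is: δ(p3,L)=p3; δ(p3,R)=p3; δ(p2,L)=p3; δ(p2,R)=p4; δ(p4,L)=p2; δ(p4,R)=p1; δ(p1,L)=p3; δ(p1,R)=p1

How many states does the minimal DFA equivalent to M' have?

First remove the unreachable states {p2,p4}; 2 states remain.
Start with accepting vs non-accepting: {p1} | {p3}.
Stable partition: {p1} | {p3} — 2 equivalence classes.

2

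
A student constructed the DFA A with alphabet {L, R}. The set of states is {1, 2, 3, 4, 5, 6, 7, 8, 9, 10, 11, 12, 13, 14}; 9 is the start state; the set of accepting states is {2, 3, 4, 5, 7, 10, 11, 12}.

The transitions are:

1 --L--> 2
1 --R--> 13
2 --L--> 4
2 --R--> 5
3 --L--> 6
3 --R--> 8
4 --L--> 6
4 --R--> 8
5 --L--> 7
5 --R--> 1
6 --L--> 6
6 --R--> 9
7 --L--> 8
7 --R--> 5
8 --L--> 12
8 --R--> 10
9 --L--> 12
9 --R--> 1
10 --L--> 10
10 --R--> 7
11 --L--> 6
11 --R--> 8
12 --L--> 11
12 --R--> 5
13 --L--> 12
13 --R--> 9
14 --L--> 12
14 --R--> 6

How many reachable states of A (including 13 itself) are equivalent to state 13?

3

Reachable states from the start: {1,2,4,5,6,7,8,9,10,11,12,13}. Unreachable: {3,14} — drop them.
P0 = {2,4,5,7,10,11,12} | {1,6,8,9,13}.
Split {2,4,5,7,10,11,12} by δ(·,L) → {2,5,10,12} and {4,7,11}.
Split {2,5,10,12} by δ(·,L) → {2,5,12} and {10}.
Split {2,5,12} by δ(·,R) → {2,12} and {5}.
Split {1,6,8,9,13} by δ(·,L) → {1,8,9,13} and {6}.
Refine {1,8,9,13} on symbol R: members go to different blocks, giving {1,9,13} and {8}.
On input L, block {4,7,11} splits into {4,11} and {7}.
No further refinement is possible. Final partition (8 blocks): {2,12} | {1,9,13} | {4,11} | {10} | {5} | {6} | {8} | {7}.
State 13 belongs to the block {1,9,13}, which has 3 states.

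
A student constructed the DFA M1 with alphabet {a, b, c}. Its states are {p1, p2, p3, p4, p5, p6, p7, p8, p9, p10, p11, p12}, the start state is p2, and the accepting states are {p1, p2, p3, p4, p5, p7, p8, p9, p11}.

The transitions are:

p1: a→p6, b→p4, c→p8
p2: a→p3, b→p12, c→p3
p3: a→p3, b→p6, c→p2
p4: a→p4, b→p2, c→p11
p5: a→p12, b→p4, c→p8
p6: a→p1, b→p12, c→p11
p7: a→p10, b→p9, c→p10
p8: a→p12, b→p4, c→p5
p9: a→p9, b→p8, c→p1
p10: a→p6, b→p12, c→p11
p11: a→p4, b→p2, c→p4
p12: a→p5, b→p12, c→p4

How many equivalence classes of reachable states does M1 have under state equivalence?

4

States {p7,p9,p10} cannot be reached from the start state, so discard them.
P0 = {p1,p2,p3,p4,p5,p8,p11} | {p6,p12}.
Refine {p1,p2,p3,p4,p5,p8,p11} on symbol a: members go to different blocks, giving {p2,p3,p4,p11} and {p1,p5,p8}.
On input b, block {p2,p3,p4,p11} splits into {p2,p3} and {p4,p11}.
No further refinement is possible. Final partition (4 blocks): {p2,p3} | {p6,p12} | {p1,p5,p8} | {p4,p11}.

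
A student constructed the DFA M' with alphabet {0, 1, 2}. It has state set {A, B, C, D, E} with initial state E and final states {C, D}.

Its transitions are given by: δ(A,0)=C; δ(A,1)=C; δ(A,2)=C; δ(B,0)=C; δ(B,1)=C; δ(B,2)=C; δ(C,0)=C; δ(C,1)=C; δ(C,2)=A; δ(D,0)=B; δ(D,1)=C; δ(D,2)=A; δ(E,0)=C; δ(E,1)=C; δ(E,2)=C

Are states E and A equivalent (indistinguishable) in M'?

First remove the unreachable states {B,D}; 3 states remain.
Initial partition by acceptance: {C} | {A,E}.
No further refinement is possible. Final partition (2 blocks): {C} | {A,E}.
E and A lie in the same block of the stable partition, so they are equivalent — no string distinguishes them.

Yes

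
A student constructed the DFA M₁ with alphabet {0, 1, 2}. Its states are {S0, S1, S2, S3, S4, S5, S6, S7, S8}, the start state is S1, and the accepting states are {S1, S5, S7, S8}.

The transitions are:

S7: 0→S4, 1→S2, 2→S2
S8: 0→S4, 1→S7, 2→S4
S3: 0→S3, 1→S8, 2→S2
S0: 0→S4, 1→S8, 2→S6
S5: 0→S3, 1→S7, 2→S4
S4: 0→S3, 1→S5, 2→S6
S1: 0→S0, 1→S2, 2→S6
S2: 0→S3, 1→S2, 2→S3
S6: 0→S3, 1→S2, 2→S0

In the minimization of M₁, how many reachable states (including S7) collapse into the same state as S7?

All states are reachable from the start state.
Initial partition by acceptance: {S1,S5,S7,S8} | {S0,S2,S3,S4,S6}.
On input 1, block {S1,S5,S7,S8} splits into {S1,S7} and {S5,S8}.
On input 1, block {S0,S2,S3,S4,S6} splits into {S0,S3,S4} and {S2,S6}.
The partition is now stable with 4 blocks: {S1,S7} | {S0,S3,S4} | {S5,S8} | {S2,S6}.
State S7 belongs to the block {S1,S7}, which has 2 states.

2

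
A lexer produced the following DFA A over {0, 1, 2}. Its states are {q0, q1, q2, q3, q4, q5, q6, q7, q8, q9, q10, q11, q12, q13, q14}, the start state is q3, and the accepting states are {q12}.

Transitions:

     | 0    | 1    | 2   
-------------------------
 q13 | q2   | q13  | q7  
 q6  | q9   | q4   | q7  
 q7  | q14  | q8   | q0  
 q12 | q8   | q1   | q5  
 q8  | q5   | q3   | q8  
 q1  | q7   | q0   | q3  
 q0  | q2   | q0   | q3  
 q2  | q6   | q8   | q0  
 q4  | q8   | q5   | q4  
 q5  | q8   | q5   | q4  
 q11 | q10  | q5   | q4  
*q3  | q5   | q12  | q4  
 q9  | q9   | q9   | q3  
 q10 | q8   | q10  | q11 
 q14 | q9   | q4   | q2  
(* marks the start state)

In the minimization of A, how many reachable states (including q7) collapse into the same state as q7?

Reachable states from the start: {q0,q1,q2,q3,q4,q5,q6,q7,q8,q9,q12,q14}. Unreachable: {q10,q11,q13} — drop them.
Initial partition by acceptance: {q12} | {q0,q1,q2,q3,q4,q5,q6,q7,q8,q9,q14}.
Refine {q0,q1,q2,q3,q4,q5,q6,q7,q8,q9,q14} on symbol 1: members go to different blocks, giving {q0,q1,q2,q4,q5,q6,q7,q8,q9,q14} and {q3}.
On input 1, block {q0,q1,q2,q4,q5,q6,q7,q8,q9,q14} splits into {q0,q1,q2,q4,q5,q6,q7,q9,q14} and {q8}.
Refine {q0,q1,q2,q4,q5,q6,q7,q9,q14} on symbol 0: members go to different blocks, giving {q0,q1,q2,q6,q7,q9,q14} and {q4,q5}.
Refine {q0,q1,q2,q6,q7,q9,q14} on symbol 1: members go to different blocks, giving {q0,q1,q9} and {q2,q7} and {q6,q14}.
Refine {q0,q1,q9} on symbol 0: members go to different blocks, giving {q0,q1} and {q9}.
Stable partition: {q12} | {q0,q1} | {q3} | {q8} | {q4,q5} | {q2,q7} | {q6,q14} | {q9} — 8 equivalence classes.
The equivalence class containing q7 is {q2,q7}, of size 2.

2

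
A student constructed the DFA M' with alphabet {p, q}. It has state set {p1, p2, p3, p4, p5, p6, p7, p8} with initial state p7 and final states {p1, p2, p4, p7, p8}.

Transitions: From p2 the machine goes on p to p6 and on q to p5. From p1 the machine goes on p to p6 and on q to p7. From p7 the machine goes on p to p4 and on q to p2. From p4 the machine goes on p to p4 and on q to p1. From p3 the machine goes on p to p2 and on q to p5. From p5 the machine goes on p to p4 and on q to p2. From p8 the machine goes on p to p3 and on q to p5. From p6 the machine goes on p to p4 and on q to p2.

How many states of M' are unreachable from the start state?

No path from p7 leads to p3, p8; the other 6 states are all reachable.

2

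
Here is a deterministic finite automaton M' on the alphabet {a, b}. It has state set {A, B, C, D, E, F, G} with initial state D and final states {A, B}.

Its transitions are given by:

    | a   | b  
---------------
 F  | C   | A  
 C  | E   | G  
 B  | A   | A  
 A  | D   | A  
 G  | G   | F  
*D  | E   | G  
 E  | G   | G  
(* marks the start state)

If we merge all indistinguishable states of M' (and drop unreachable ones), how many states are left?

First remove the unreachable states {B}; 6 states remain.
P0 = {A} | {C,D,E,F,G}.
Refine {C,D,E,F,G} on symbol b: members go to different blocks, giving {C,D,E,G} and {F}.
On input b, block {C,D,E,G} splits into {C,D,E} and {G}.
On input a, block {C,D,E} splits into {C,D} and {E}.
No further refinement is possible. Final partition (5 blocks): {A} | {C,D} | {F} | {G} | {E}.

5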